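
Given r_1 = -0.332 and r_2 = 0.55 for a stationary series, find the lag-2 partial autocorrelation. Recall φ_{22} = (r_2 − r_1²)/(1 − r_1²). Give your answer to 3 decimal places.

0.494

φ_{22} = (r_2 − r_1²) / (1 − r_1²)
r_1² = (-0.332)² = 0.110224
Numerator = 0.55 − 0.1102 = 0.4398; denominator = 1 − 0.1102 = 0.8898
φ_{22} = 0.4398 / 0.8898 = 0.494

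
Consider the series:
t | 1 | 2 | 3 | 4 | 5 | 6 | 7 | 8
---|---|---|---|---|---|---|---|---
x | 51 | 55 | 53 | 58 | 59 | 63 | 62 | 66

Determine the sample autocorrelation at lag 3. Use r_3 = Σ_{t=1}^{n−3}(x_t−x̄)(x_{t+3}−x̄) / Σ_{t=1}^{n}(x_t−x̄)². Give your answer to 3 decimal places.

-0.111

Mean x̄ = (51 + 55 + 53 + 58 + 59 + 63 + 62 + 66)/8 = 58.3750
Deviations from mean: -7.3750, -3.3750, -5.3750, -0.3750, 0.6250, 4.6250, 3.6250, 7.6250
Σ(x_t−x̄)(x_{t+3}−x̄) = (2.7656) + (-2.1094) + (-24.8594) + (-1.3594) + (4.7656) = -20.7969
Denominator Σ(x_t−x̄)² = 187.8750
r_3 = -20.7969 / 187.8750 = -0.111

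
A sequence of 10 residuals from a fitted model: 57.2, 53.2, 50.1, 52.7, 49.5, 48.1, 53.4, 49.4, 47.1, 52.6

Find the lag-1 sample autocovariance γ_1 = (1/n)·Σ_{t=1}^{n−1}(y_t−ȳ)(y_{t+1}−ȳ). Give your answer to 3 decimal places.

0.251

Mean ȳ = (57.2 + 53.2 + 50.1 + 52.7 + 49.5 + 48.1 + 53.4 + 49.4 + 47.1 + 52.6)/10 = 51.3300
Σ_{t=1}^{9}(y_t−ȳ)(y_{t+1}−ȳ) = 2.5061
γ_1 = 2.5061 / 10 = 0.251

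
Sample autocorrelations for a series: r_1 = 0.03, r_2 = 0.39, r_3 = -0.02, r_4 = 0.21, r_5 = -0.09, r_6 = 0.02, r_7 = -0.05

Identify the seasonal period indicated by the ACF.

The largest autocorrelation is r_2 = 0.39, with a weaker echo at lag 4 (0.21); the remaining lags stay at or below 0.03.
The dominant spike at lag 2 indicates a seasonal period of 2.

2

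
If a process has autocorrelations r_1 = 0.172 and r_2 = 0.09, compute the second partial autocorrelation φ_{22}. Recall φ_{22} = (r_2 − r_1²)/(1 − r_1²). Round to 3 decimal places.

0.062

φ_{22} = (r_2 − r_1²) / (1 − r_1²)
r_1² = (0.172)² = 0.029584
Numerator = 0.09 − 0.0296 = 0.0604; denominator = 1 − 0.0296 = 0.9704
φ_{22} = 0.0604 / 0.9704 = 0.062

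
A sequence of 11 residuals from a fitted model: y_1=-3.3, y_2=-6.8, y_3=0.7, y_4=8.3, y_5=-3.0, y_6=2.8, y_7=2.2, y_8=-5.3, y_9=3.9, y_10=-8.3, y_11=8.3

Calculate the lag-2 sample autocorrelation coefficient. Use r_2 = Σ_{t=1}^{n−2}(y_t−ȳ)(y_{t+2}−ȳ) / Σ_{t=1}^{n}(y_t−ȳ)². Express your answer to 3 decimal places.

Mean ȳ = (-3.3 − 6.8 + 0.7 + 8.3 − 3.0 + 2.8 + 2.2 − 5.3 + 3.9 − 8.3 + 8.3)/11 = -0.0455
Numerator Σ_{t=1}^{9}(y_t−ȳ)(y_{t+2}−ȳ) = 26.3222
Denominator Σ(y_t−ȳ)² = 329.2473
r_2 = 26.3222 / 329.2473 = 0.080

0.080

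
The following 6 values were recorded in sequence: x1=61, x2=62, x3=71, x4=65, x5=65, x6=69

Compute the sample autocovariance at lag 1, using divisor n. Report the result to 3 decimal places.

Mean x̄ = (61 + 62 + 71 + 65 + 65 + 69)/6 = 65.5000
Deviations: -4.5000, -3.5000, 5.5000, -0.5000, -0.5000, 3.5000
Σ_{t=1}^{5}(x_t−x̄)(x_{t+1}−x̄) = -7.7500
γ_1 = -7.7500 / 6 = -1.292

-1.292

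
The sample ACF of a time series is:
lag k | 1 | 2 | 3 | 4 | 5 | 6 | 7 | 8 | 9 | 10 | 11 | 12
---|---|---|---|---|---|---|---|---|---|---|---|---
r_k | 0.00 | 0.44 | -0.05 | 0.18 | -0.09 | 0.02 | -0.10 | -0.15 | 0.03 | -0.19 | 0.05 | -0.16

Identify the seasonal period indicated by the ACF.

2

The largest autocorrelation is r_2 = 0.44, with a weaker echo at lag 4 (0.18); the remaining lags stay at or below 0.05.
The dominant spike at lag 2 indicates a seasonal period of 2.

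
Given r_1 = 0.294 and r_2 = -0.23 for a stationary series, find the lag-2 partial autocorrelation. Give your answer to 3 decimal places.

φ_{22} = (r_2 − r_1²) / (1 − r_1²)
r_1² = (0.294)² = 0.086436
Numerator = -0.23 − 0.0864 = -0.3164; denominator = 1 − 0.0864 = 0.9136
φ_{22} = -0.3164 / 0.9136 = -0.346

-0.346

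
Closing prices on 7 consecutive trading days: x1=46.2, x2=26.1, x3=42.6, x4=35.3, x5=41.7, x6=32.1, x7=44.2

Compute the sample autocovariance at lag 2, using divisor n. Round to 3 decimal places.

17.683

Mean x̄ = (46.2 + 26.1 + 42.6 + 35.3 + 41.7 + 32.1 + 44.2)/7 = 38.3143
Σ_{t=1}^{5}(x_t−x̄)(x_{t+2}−x̄) = 123.7824
γ_2 = 123.7824 / 7 = 17.683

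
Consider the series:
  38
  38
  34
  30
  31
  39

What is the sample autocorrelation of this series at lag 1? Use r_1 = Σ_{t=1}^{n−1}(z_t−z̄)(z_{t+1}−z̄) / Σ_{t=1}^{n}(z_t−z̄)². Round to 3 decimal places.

0.197

Mean z̄ = (38 + 38 + 34 + 30 + 31 + 39)/6 = 35.0000
Deviations from mean: 3.0000, 3.0000, -1.0000, -5.0000, -4.0000, 4.0000
Σ(z_t−z̄)(z_{t+1}−z̄) = (9.0000) + (-3.0000) + (5.0000) + (20.0000) + (-16.0000) = 15.0000
Denominator Σ(z_t−z̄)² = 76.0000
r_1 = 15.0000 / 76.0000 = 0.197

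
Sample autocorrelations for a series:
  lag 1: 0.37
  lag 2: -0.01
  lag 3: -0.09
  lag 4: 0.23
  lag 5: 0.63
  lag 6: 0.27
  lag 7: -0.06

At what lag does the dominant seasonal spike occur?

5

The largest autocorrelation is r_5 = 0.63; the remaining lags stay at or below 0.37.
The dominant spike at lag 5 indicates a seasonal period of 5.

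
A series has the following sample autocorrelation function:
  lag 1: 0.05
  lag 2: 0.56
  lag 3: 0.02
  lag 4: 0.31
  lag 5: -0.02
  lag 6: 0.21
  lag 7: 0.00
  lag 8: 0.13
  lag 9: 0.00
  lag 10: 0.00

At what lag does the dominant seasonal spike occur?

The largest autocorrelation is r_2 = 0.56, with weaker echoes at lags 4 (0.31) and 6 (0.21); the remaining lags stay at or below 0.13.
The dominant spike at lag 2 indicates a seasonal period of 2.

2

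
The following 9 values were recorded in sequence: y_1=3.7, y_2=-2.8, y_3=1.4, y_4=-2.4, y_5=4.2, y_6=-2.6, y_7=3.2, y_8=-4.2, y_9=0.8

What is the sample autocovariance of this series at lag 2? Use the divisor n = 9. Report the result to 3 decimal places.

5.594

Mean ȳ = (3.7 − 2.8 + 1.4 − 2.4 + 4.2 − 2.6 + 3.2 − 4.2 + 0.8)/9 = 0.1444
Σ_{t=1}^{7}(y_t−ȳ)(y_{t+2}−ȳ) = 50.3494
γ_2 = 50.3494 / 9 = 5.594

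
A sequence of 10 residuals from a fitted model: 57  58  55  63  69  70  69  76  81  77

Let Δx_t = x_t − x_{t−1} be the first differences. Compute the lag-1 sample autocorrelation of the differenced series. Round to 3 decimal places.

-0.140

First differences Δx: 1, -3, 8, 6, 1, -1, 7, 5, -4
Mean of differences = 2.2222
Numerator Σ(Δx_t−Δx̄)(Δx_{t+1}−Δx̄) = -22.0494
Denominator Σ(Δx_t−Δx̄)² = 157.5556
r_1(Δx) = -22.0494 / 157.5556 = -0.140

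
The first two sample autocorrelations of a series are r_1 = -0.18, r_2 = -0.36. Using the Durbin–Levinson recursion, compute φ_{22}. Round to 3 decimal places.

φ_{22} = (r_2 − r_1²) / (1 − r_1²)
r_1² = (-0.18)² = 0.0324
Numerator = -0.36 − 0.0324 = -0.3924; denominator = 1 − 0.0324 = 0.9676
φ_{22} = -0.3924 / 0.9676 = -0.406

-0.406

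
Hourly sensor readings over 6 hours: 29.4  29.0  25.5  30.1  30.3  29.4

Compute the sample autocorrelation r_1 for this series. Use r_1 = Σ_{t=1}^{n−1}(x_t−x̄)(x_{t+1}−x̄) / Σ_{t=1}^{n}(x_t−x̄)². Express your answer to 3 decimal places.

-0.127

Mean x̄ = (29.4 + 29.0 + 25.5 + 30.1 + 30.3 + 29.4)/6 = 28.9500
Σ(x_t−x̄)(x_{t+1}−x̄) = (0.0225) + (-0.1725) + (-3.9675) + (1.5525) + (0.6075) = -1.9575
Denominator Σ(x_t−x̄)² = 15.4550
r_1 = -1.9575 / 15.4550 = -0.127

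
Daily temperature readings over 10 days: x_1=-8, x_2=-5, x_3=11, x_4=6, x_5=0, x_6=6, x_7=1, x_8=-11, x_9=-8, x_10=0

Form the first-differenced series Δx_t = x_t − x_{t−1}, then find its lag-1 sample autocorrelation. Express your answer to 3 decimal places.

First differences Δx: 3, 16, -5, -6, 6, -5, -12, 3, 8
Mean of differences = 0.8889
Numerator Σ(Δx_t−Δx̄)(Δx_{t+1}−Δx̄) = -18.1235
Denominator Σ(Δx_t−Δx̄)² = 596.8889
r_1(Δx) = -18.1235 / 596.8889 = -0.030

-0.030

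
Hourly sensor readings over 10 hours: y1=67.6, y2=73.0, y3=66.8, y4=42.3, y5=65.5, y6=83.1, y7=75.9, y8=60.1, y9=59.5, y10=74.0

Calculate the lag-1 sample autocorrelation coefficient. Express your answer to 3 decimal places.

0.087

Mean ȳ = (67.6 + 73.0 + 66.8 + 42.3 + 65.5 + 83.1 + 75.9 + 60.1 + 59.5 + 74.0)/10 = 66.7800
Numerator Σ_{t=1}^{9}(y_t−ȳ)(y_{t+1}−ȳ) = 99.1656
Denominator Σ(y_t−ȳ)² = 1139.5360
r_1 = 99.1656 / 1139.5360 = 0.087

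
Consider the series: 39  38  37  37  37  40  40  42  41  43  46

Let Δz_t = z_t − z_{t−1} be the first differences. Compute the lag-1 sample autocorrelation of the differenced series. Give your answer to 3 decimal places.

First differences Δz: -1, -1, 0, 0, 3, 0, 2, -1, 2, 3
Mean of differences = 0.7000
Numerator Σ(Δz_t−Δz̄)(Δz_{t+1}−Δz̄) = -0.9900
Denominator Σ(Δz_t−Δz̄)² = 24.1000
r_1(Δz) = -0.9900 / 24.1000 = -0.041

-0.041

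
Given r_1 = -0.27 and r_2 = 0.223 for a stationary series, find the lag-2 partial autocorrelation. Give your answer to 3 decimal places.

0.162

φ_{22} = (r_2 − r_1²) / (1 − r_1²)
r_1² = (-0.27)² = 0.0729
Numerator = 0.223 − 0.0729 = 0.1501; denominator = 1 − 0.0729 = 0.9271
φ_{22} = 0.1501 / 0.9271 = 0.162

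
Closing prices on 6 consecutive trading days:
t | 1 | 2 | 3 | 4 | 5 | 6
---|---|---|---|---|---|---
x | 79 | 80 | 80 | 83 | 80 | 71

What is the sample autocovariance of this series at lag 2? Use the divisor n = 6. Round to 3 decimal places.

-4.370

Mean x̄ = (79 + 80 + 80 + 83 + 80 + 71)/6 = 78.8333
Σ_{t=1}^{4}(x_t−x̄)(x_{t+2}−x̄) = -26.2222
γ_2 = -26.2222 / 6 = -4.370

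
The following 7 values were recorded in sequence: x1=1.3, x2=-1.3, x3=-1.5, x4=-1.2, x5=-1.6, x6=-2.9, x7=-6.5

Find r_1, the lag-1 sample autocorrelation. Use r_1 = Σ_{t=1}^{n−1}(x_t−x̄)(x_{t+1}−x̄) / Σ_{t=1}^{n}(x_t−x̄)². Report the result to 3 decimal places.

Mean x̄ = (1.3 − 1.3 − 1.5 − 1.2 − 1.6 − 2.9 − 6.5)/7 = -1.9571
Deviations from mean: 3.2571, 0.6571, 0.4571, 0.7571, 0.3571, -0.9429, -4.5429
Σ(x_t−x̄)(x_{t+1}−x̄) = (2.1404) + (0.3004) + (0.3461) + (0.2704) + (-0.3367) + (4.2833) = 7.0039
Denominator Σ(x_t−x̄)² = 33.4771
r_1 = 7.0039 / 33.4771 = 0.209

0.209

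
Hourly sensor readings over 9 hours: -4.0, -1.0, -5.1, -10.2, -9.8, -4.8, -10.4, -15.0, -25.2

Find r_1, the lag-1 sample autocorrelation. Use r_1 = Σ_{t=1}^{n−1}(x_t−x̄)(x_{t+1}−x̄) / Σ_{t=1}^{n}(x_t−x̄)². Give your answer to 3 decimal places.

0.396

Mean x̄ = (-4.0 − 1.0 − 5.1 − 10.2 − 9.8 − 4.8 − 10.4 − 15.0 − 25.2)/9 = -9.5000
Numerator Σ_{t=1}^{8}(x_t−x̄)(x_{t+1}−x̄) = 166.9400
Denominator Σ(x_t−x̄)² = 422.0800
r_1 = 166.9400 / 422.0800 = 0.396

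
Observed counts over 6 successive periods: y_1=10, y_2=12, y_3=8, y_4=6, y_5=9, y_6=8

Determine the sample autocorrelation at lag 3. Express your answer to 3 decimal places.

-0.100

Mean ȳ = (10 + 12 + 8 + 6 + 9 + 8)/6 = 8.8333
Deviations from mean: 1.1667, 3.1667, -0.8333, -2.8333, 0.1667, -0.8333
Σ(y_t−ȳ)(y_{t+3}−ȳ) = (-3.3056) + (0.5278) + (0.6944) = -2.0833
Denominator Σ(y_t−ȳ)² = 20.8333
r_3 = -2.0833 / 20.8333 = -0.100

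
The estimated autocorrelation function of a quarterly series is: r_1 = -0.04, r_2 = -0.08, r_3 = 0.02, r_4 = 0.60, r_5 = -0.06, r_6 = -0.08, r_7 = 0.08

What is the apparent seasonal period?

4

The largest autocorrelation is r_4 = 0.60; the remaining lags stay at or below 0.08.
The dominant spike at lag 4 indicates a seasonal period of 4.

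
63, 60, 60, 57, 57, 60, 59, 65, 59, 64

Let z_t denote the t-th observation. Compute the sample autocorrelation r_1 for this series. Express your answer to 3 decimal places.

Mean z̄ = (63 + 60 + 60 + 57 + 57 + 60 + 59 + 65 + 59 + 64)/10 = 60.4000
Numerator Σ_{t=1}^{9}(z_t−z̄)(z_{t+1}−z̄) = -3.9600
Denominator Σ(z_t−z̄)² = 68.4000
r_1 = -3.9600 / 68.4000 = -0.058

-0.058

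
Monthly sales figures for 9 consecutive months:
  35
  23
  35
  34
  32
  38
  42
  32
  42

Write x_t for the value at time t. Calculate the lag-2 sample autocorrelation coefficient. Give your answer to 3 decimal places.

0.108

Mean x̄ = (35 + 23 + 35 + 34 + 32 + 38 + 42 + 32 + 42)/9 = 34.7778
Σ(x_t−x̄)(x_{t+2}−x̄) = (0.0494) + (9.1605) + (-0.6173) + (-2.5062) + (-20.0617) + (-8.9506) + (52.1605) = 29.2346
Denominator Σ(x_t−x̄)² = 269.5556
r_2 = 29.2346 / 269.5556 = 0.108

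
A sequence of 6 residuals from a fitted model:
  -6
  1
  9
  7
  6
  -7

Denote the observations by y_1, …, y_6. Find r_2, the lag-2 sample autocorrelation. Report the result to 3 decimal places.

-0.315

Mean ȳ = (-6 + 1 + 9 + 7 + 6 − 7)/6 = 1.6667
Numerator Σ_{t=1}^{4}(y_t−ȳ)(y_{t+2}−ȳ) = -74.2222
Denominator Σ(y_t−ȳ)² = 235.3333
r_2 = -74.2222 / 235.3333 = -0.315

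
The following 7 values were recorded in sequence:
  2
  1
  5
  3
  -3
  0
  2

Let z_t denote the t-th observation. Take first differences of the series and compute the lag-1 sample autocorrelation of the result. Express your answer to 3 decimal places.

First differences Δz: -1, 4, -2, -6, 3, 2
Mean of differences = 0.0000
Numerator Σ(Δz_t−Δz̄)(Δz_{t+1}−Δz̄) = -12.0000
Denominator Σ(Δz_t−Δz̄)² = 70.0000
r_1(Δz) = -12.0000 / 70.0000 = -0.171

-0.171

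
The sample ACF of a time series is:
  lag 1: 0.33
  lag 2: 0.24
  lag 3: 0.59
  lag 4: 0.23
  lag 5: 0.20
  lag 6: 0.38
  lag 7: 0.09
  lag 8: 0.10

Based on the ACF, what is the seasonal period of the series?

The largest autocorrelation is r_3 = 0.59, with a weaker echo at lag 6 (0.38); the remaining lags stay at or below 0.33. The elevated value at lag 1 (0.33), dropping to 0.24 at lag 2, reflects decaying short-term dependence rather than seasonality.
The dominant spike at lag 3 indicates a seasonal period of 3.

3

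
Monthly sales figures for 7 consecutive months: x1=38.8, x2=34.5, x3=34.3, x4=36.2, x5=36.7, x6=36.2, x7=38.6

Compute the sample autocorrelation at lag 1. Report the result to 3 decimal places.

Mean x̄ = (38.8 + 34.5 + 34.3 + 36.2 + 36.7 + 36.2 + 38.6)/7 = 36.4714
Σ(x_t−x̄)(x_{t+1}−x̄) = (-4.5906) + (4.2808) + (0.5894) + (-0.0620) + (-0.0620) + (-0.5778) = -0.4222
Denominator Σ(x_t−x̄)² = 18.7543
r_1 = -0.4222 / 18.7543 = -0.023

-0.023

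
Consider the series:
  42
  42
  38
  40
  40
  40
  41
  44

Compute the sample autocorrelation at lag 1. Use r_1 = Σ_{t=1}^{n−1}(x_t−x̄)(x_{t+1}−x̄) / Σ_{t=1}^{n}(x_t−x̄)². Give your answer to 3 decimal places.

0.103

Mean x̄ = (42 + 42 + 38 + 40 + 40 + 40 + 41 + 44)/8 = 40.8750
Deviations from mean: 1.1250, 1.1250, -2.8750, -0.8750, -0.8750, -0.8750, 0.1250, 3.1250
Numerator Σ_{t=1}^{7}(x_t−x̄)(x_{t+1}−x̄) = 2.3594
Denominator Σ(x_t−x̄)² = 22.8750
r_1 = 2.3594 / 22.8750 = 0.103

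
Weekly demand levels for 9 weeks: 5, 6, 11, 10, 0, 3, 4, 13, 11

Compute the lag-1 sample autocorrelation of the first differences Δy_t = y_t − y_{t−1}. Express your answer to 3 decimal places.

First differences Δy: 1, 5, -1, -10, 3, 1, 9, -2
Mean of differences = 0.7500
Numerator Σ(Δy_t−Δȳ)(Δy_{t+1}−Δȳ) = -31.8125
Denominator Σ(Δy_t−Δȳ)² = 217.5000
r_1(Δy) = -31.8125 / 217.5000 = -0.146

-0.146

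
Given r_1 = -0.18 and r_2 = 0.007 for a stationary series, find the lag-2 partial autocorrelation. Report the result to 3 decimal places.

φ_{22} = (r_2 − r_1²) / (1 − r_1²)
r_1² = (-0.18)² = 0.0324
Numerator = 0.007 − 0.0324 = -0.0254; denominator = 1 − 0.0324 = 0.9676
φ_{22} = -0.0254 / 0.9676 = -0.026

-0.026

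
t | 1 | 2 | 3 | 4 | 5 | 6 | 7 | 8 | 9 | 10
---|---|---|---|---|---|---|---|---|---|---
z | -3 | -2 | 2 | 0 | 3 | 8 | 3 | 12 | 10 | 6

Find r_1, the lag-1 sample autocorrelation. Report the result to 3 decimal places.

0.487

Mean z̄ = (-3 − 2 + 2 + 0 + 3 + 8 + 3 + 12 + 10 + 6)/10 = 3.9000
Numerator Σ_{t=1}^{9}(z_t−z̄)(z_{t+1}−z̄) = 110.3900
Denominator Σ(z_t−z̄)² = 226.9000
r_1 = 110.3900 / 226.9000 = 0.487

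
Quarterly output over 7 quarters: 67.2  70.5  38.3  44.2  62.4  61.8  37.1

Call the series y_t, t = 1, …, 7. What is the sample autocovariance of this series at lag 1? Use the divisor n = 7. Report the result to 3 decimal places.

-5.694

Mean ȳ = (67.2 + 70.5 + 38.3 + 44.2 + 62.4 + 61.8 + 37.1)/7 = 54.5000
Σ_{t=1}^{6}(y_t−ȳ)(y_{t+1}−ȳ) = -39.8600
γ_1 = -39.8600 / 7 = -5.694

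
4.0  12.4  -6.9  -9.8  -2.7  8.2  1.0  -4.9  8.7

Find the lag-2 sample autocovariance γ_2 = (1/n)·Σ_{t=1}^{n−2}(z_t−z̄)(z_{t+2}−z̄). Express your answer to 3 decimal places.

Mean z̄ = (4.0 + 12.4 − 6.9 − 9.8 − 2.7 + 8.2 + 1.0 − 4.9 + 8.7)/9 = 1.1111
Σ_{t=1}^{7}(z_t−z̄)(z_{t+2}−z̄) = -236.1658
γ_2 = -236.1658 / 9 = -26.241

-26.241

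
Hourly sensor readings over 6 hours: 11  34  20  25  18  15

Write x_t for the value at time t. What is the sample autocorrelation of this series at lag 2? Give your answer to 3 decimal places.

0.127

Mean x̄ = (11 + 34 + 20 + 25 + 18 + 15)/6 = 20.5000
Σ(x_t−x̄)(x_{t+2}−x̄) = (4.7500) + (60.7500) + (1.2500) + (-24.7500) = 42.0000
Denominator Σ(x_t−x̄)² = 329.5000
r_2 = 42.0000 / 329.5000 = 0.127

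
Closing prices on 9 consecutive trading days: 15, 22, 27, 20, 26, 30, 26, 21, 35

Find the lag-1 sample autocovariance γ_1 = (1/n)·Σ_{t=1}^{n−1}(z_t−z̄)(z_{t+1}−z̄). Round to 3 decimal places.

-2.901

Mean z̄ = (15 + 22 + 27 + 20 + 26 + 30 + 26 + 21 + 35)/9 = 24.6667
Σ_{t=1}^{8}(z_t−z̄)(z_{t+1}−z̄) = -26.1111
γ_1 = -26.1111 / 9 = -2.901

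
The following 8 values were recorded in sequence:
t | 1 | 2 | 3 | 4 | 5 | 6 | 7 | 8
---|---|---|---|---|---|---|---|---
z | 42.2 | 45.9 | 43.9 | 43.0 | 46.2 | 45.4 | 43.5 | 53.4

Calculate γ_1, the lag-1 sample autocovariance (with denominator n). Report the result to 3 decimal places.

Mean z̄ = (42.2 + 45.9 + 43.9 + 43.0 + 46.2 + 45.4 + 43.5 + 53.4)/8 = 45.4375
Σ_{t=1}^{7}(z_t−z̄)(z_{t+1}−z̄) = -15.7027
γ_1 = -15.7027 / 8 = -1.963

-1.963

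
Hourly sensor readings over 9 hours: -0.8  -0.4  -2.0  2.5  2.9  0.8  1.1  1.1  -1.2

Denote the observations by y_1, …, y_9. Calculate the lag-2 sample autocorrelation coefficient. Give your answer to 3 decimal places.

Mean ȳ = (-0.8 − 0.4 − 2.0 + 2.5 + 2.9 + 0.8 + 1.1 + 1.1 − 1.2)/9 = 0.4444
Numerator Σ_{t=1}^{7}(y_t−ȳ)(y_{t+2}−ȳ) = -3.2006
Denominator Σ(y_t−ȳ)² = 22.1822
r_2 = -3.2006 / 22.1822 = -0.144

-0.144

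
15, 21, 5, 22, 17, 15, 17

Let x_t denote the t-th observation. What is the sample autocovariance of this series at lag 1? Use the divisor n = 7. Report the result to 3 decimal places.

Mean x̄ = (15 + 21 + 5 + 22 + 17 + 15 + 17)/7 = 16.0000
Deviations: -1.0000, 5.0000, -11.0000, 6.0000, 1.0000, -1.0000, 1.0000
Σ_{t=1}^{6}(x_t−x̄)(x_{t+1}−x̄) = -122.0000
γ_1 = -122.0000 / 7 = -17.429

-17.429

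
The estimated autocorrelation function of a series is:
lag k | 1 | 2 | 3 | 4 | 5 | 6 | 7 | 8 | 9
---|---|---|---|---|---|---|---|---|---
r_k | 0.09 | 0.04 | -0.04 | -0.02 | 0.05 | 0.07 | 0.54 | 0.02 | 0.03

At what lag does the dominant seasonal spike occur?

7

The largest autocorrelation is r_7 = 0.54; the remaining lags stay at or below 0.09.
The dominant spike at lag 7 indicates a seasonal period of 7.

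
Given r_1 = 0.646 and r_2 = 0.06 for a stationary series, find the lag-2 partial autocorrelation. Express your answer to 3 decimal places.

φ_{22} = (r_2 − r_1²) / (1 − r_1²)
r_1² = (0.646)² = 0.417316
Numerator = 0.06 − 0.4173 = -0.3573; denominator = 1 − 0.4173 = 0.5827
φ_{22} = -0.3573 / 0.5827 = -0.613

-0.613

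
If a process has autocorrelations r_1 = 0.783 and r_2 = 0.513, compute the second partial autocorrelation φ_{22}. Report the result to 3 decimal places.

-0.259

φ_{22} = (r_2 − r_1²) / (1 − r_1²)
r_1² = (0.783)² = 0.613089
Numerator = 0.513 − 0.6131 = -0.1001; denominator = 1 − 0.6131 = 0.3869
φ_{22} = -0.1001 / 0.3869 = -0.259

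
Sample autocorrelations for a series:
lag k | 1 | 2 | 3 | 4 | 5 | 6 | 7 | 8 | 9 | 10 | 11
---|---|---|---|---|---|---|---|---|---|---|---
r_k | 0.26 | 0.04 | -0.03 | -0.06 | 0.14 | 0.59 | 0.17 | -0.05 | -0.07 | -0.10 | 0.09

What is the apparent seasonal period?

The largest autocorrelation is r_6 = 0.59; the remaining lags stay at or below 0.26. The elevated value at lag 1 (0.26), dropping to 0.04 at lag 2, reflects decaying short-term dependence rather than seasonality.
The dominant spike at lag 6 indicates a seasonal period of 6.

6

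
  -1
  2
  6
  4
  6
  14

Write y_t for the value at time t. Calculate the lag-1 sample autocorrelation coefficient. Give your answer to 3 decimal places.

Mean ȳ = (-1 + 2 + 6 + 4 + 6 + 14)/6 = 5.1667
Deviations from mean: -6.1667, -3.1667, 0.8333, -1.1667, 0.8333, 8.8333
Σ(y_t−ȳ)(y_{t+1}−ȳ) = (19.5278) + (-2.6389) + (-0.9722) + (-0.9722) + (7.3611) = 22.3056
Denominator Σ(y_t−ȳ)² = 128.8333
r_1 = 22.3056 / 128.8333 = 0.173

0.173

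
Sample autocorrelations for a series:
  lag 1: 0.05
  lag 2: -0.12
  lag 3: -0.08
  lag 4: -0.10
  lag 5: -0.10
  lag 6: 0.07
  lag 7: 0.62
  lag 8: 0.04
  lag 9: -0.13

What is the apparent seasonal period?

7

The largest autocorrelation is r_7 = 0.62; the remaining lags stay at or below 0.07.
The dominant spike at lag 7 indicates a seasonal period of 7.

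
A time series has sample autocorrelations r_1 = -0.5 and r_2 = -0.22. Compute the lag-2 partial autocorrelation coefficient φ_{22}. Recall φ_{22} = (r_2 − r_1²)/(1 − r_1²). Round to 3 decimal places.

-0.627

φ_{22} = (r_2 − r_1²) / (1 − r_1²)
r_1² = (-0.5)² = 0.25
Numerator = -0.22 − 0.2500 = -0.4700; denominator = 1 − 0.2500 = 0.7500
φ_{22} = -0.4700 / 0.7500 = -0.627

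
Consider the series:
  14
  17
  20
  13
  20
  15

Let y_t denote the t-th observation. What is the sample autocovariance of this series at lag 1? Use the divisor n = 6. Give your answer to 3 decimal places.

-4.875

Mean ȳ = (14 + 17 + 20 + 13 + 20 + 15)/6 = 16.5000
Deviations: -2.5000, 0.5000, 3.5000, -3.5000, 3.5000, -1.5000
Σ_{t=1}^{5}(y_t−ȳ)(y_{t+1}−ȳ) = -29.2500
γ_1 = -29.2500 / 6 = -4.875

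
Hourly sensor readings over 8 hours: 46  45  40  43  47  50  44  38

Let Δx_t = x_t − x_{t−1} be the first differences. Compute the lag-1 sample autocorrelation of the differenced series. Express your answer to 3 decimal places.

0.241

First differences Δx: -1, -5, 3, 4, 3, -6, -6
Mean of differences = -1.1429
Numerator Σ(Δx_t−Δx̄)(Δx_{t+1}−Δx̄) = 29.5510
Denominator Σ(Δx_t−Δx̄)² = 122.8571
r_1(Δx) = 29.5510 / 122.8571 = 0.241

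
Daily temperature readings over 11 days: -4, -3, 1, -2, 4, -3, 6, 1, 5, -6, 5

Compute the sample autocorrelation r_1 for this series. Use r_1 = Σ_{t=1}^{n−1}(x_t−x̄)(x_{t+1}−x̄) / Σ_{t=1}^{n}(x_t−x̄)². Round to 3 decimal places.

-0.460

Mean x̄ = (-4 − 3 + 1 − 2 + 4 − 3 + 6 + 1 + 5 − 6 + 5)/11 = 0.3636
Numerator Σ_{t=1}^{10}(x_t−x̄)(x_{t+1}−x̄) = -81.2231
Denominator Σ(x_t−x̄)² = 176.5455
r_1 = -81.2231 / 176.5455 = -0.460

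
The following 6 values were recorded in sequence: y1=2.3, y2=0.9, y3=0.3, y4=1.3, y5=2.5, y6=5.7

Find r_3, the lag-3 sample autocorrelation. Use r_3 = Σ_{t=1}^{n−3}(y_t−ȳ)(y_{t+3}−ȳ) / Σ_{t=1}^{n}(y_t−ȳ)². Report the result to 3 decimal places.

Mean ȳ = (2.3 + 0.9 + 0.3 + 1.3 + 2.5 + 5.7)/6 = 2.1667
Deviations from mean: 0.1333, -1.2667, -1.8667, -0.8667, 0.3333, 3.5333
Numerator Σ_{t=1}^{3}(y_t−ȳ)(y_{t+3}−ȳ) = -7.1333
Denominator Σ(y_t−ȳ)² = 18.4533
r_3 = -7.1333 / 18.4533 = -0.387

-0.387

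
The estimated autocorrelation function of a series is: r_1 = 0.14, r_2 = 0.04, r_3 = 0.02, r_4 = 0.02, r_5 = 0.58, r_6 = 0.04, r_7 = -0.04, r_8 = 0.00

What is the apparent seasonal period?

5

The largest autocorrelation is r_5 = 0.58; the remaining lags stay at or below 0.14.
The dominant spike at lag 5 indicates a seasonal period of 5.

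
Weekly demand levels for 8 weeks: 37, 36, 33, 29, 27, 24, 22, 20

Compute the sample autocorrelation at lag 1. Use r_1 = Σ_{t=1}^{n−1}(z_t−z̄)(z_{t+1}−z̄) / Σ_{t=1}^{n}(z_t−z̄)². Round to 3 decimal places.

0.665

Mean z̄ = (37 + 36 + 33 + 29 + 27 + 24 + 22 + 20)/8 = 28.5000
Deviations from mean: 8.5000, 7.5000, 4.5000, 0.5000, -1.5000, -4.5000, -6.5000, -8.5000
Σ(z_t−z̄)(z_{t+1}−z̄) = (63.7500) + (33.7500) + (2.2500) + (-0.7500) + (6.7500) + (29.2500) + (55.2500) = 190.2500
Denominator Σ(z_t−z̄)² = 286.0000
r_1 = 190.2500 / 286.0000 = 0.665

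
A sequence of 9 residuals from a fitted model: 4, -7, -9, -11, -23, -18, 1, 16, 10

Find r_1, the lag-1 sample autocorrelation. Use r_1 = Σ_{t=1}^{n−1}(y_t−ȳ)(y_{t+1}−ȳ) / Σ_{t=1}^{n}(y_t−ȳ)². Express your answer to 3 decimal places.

Mean ȳ = (4 − 7 − 9 − 11 − 23 − 18 + 1 + 16 + 10)/9 = -4.1111
Numerator Σ_{t=1}^{8}(y_t−ȳ)(y_{t+1}−ȳ) = 732.4321
Denominator Σ(y_t−ȳ)² = 1324.8889
r_1 = 732.4321 / 1324.8889 = 0.553

0.553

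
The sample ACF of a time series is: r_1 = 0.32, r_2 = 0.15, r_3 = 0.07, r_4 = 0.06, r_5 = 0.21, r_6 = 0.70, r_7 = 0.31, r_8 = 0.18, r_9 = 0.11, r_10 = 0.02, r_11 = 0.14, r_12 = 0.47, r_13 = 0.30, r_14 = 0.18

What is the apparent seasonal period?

6

The largest autocorrelation is r_6 = 0.70, with a weaker echo at lag 12 (0.47); the remaining lags stay at or below 0.32. The elevated value at lag 1 (0.32), dropping to 0.15 at lag 2, reflects decaying short-term dependence rather than seasonality.
The dominant spike at lag 6 indicates a seasonal period of 6.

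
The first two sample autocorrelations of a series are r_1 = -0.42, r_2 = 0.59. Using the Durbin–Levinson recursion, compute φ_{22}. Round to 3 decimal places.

0.502

φ_{22} = (r_2 − r_1²) / (1 − r_1²)
r_1² = (-0.42)² = 0.1764
Numerator = 0.59 − 0.1764 = 0.4136; denominator = 1 − 0.1764 = 0.8236
φ_{22} = 0.4136 / 0.8236 = 0.502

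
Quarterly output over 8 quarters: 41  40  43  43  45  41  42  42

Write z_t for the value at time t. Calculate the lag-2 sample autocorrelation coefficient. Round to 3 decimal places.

-0.091

Mean z̄ = (41 + 40 + 43 + 43 + 45 + 41 + 42 + 42)/8 = 42.1250
Σ(z_t−z̄)(z_{t+2}−z̄) = (-0.9844) + (-1.8594) + (2.5156) + (-0.9844) + (-0.3594) + (0.1406) = -1.5313
Denominator Σ(z_t−z̄)² = 16.8750
r_2 = -1.5313 / 16.8750 = -0.091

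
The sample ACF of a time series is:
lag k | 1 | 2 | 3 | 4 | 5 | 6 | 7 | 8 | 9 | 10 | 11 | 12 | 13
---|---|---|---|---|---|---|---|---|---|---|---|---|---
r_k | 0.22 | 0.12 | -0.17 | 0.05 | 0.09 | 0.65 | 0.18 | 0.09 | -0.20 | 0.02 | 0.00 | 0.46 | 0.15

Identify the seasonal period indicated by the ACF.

6

The largest autocorrelation is r_6 = 0.65, with a weaker echo at lag 12 (0.46); the remaining lags stay at or below 0.22. The elevated value at lag 1 (0.22), dropping to 0.12 at lag 2, reflects decaying short-term dependence rather than seasonality.
The dominant spike at lag 6 indicates a seasonal period of 6.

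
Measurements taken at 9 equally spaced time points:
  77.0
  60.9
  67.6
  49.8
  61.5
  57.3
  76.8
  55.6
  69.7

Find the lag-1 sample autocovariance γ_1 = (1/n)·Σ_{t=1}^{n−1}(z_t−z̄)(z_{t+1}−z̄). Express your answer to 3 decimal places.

-32.342

Mean z̄ = (77.0 + 60.9 + 67.6 + 49.8 + 61.5 + 57.3 + 76.8 + 55.6 + 69.7)/9 = 64.0222
Σ_{t=1}^{8}(z_t−z̄)(z_{t+1}−z̄) = -291.0794
γ_1 = -291.0794 / 9 = -32.342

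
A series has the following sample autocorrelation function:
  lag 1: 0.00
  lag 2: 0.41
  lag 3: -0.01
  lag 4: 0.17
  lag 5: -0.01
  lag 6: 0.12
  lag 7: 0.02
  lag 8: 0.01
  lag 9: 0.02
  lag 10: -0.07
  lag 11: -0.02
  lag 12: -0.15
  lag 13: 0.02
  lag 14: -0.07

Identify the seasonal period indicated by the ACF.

2

The largest autocorrelation is r_2 = 0.41, with a weaker echo at lag 4 (0.17); the remaining lags stay at or below 0.12.
The dominant spike at lag 2 indicates a seasonal period of 2.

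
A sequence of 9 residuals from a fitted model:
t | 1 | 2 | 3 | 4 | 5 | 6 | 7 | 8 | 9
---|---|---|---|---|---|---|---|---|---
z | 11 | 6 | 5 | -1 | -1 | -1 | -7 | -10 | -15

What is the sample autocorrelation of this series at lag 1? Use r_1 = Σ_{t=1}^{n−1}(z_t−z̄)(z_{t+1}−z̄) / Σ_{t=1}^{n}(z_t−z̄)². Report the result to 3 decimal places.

0.564

Mean z̄ = (11 + 6 + 5 − 1 − 1 − 1 − 7 − 10 − 15)/9 = -1.4444
Numerator Σ_{t=1}^{8}(z_t−z̄)(z_{t+1}−z̄) = 304.9136
Denominator Σ(z_t−z̄)² = 540.2222
r_1 = 304.9136 / 540.2222 = 0.564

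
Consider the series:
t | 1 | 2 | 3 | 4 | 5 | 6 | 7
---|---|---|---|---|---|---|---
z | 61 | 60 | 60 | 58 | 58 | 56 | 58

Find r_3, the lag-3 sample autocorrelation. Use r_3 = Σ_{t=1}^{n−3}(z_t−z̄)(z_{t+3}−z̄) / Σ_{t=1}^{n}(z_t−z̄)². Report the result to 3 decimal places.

Mean z̄ = (61 + 60 + 60 + 58 + 58 + 56 + 58)/7 = 58.7143
Deviations from mean: 2.2857, 1.2857, 1.2857, -0.7143, -0.7143, -2.7143, -0.7143
Σ(z_t−z̄)(z_{t+3}−z̄) = (-1.6327) + (-0.9184) + (-3.4898) + (0.5102) = -5.5306
Denominator Σ(z_t−z̄)² = 17.4286
r_3 = -5.5306 / 17.4286 = -0.317

-0.317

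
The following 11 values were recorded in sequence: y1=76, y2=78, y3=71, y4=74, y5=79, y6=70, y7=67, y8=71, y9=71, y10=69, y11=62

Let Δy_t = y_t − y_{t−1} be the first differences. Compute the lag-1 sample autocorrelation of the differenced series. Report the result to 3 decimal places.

First differences Δy: 2, -7, 3, 5, -9, -3, 4, 0, -2, -7
Mean of differences = -1.4000
Numerator Σ(Δy_t−Δȳ)(Δy_{t+1}−Δȳ) = -50.5600
Denominator Σ(Δy_t−Δȳ)² = 226.4000
r_1(Δy) = -50.5600 / 226.4000 = -0.223

-0.223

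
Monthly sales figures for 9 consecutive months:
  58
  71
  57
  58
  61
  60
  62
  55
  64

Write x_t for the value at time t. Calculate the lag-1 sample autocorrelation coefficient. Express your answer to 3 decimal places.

Mean x̄ = (58 + 71 + 57 + 58 + 61 + 60 + 62 + 55 + 64)/9 = 60.6667
Numerator Σ_{t=1}^{8}(x_t−x̄)(x_{t+1}−x̄) = -84.1111
Denominator Σ(x_t−x̄)² = 180.0000
r_1 = -84.1111 / 180.0000 = -0.467

-0.467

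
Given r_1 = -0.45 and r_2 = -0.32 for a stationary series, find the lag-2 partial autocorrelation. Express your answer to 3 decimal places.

φ_{22} = (r_2 − r_1²) / (1 − r_1²)
r_1² = (-0.45)² = 0.2025
Numerator = -0.32 − 0.2025 = -0.5225; denominator = 1 − 0.2025 = 0.7975
φ_{22} = -0.5225 / 0.7975 = -0.655

-0.655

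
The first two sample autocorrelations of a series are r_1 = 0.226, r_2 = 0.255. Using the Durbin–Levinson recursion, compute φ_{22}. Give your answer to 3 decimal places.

φ_{22} = (r_2 − r_1²) / (1 − r_1²)
r_1² = (0.226)² = 0.051076
Numerator = 0.255 − 0.0511 = 0.2039; denominator = 1 − 0.0511 = 0.9489
φ_{22} = 0.2039 / 0.9489 = 0.215

0.215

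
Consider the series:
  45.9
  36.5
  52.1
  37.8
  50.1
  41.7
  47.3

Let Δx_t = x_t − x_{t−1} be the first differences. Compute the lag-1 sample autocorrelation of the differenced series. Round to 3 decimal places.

First differences Δx: -9.4, 15.6, -14.3, 12.3, -8.4, 5.6
Mean of differences = 0.2333
Numerator Σ(Δx_t−Δx̄)(Δx_{t+1}−Δx̄) = -697.2378
Denominator Σ(Δx_t−Δx̄)² = 789.0933
r_1(Δx) = -697.2378 / 789.0933 = -0.884

-0.884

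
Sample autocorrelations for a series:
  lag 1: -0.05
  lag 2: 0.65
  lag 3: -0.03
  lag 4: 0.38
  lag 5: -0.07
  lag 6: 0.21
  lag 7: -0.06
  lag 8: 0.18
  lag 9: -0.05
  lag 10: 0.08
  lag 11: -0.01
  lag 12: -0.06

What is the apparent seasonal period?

2

The largest autocorrelation is r_2 = 0.65, with weaker echoes at lags 4 (0.38), 6 (0.21) and 8 (0.18); the remaining lags stay at or below 0.08.
The dominant spike at lag 2 indicates a seasonal period of 2.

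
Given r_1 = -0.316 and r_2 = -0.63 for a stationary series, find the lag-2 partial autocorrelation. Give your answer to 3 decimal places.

-0.811

φ_{22} = (r_2 − r_1²) / (1 − r_1²)
r_1² = (-0.316)² = 0.099856
Numerator = -0.63 − 0.0999 = -0.7299; denominator = 1 − 0.0999 = 0.9001
φ_{22} = -0.7299 / 0.9001 = -0.811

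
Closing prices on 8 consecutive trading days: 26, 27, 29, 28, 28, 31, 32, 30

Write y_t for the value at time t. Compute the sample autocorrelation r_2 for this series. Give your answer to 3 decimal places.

-0.036

Mean ȳ = (26 + 27 + 29 + 28 + 28 + 31 + 32 + 30)/8 = 28.8750
Deviations from mean: -2.8750, -1.8750, 0.1250, -0.8750, -0.8750, 2.1250, 3.1250, 1.1250
Numerator Σ_{t=1}^{6}(y_t−ȳ)(y_{t+2}−ȳ) = -1.0313
Denominator Σ(y_t−ȳ)² = 28.8750
r_2 = -1.0313 / 28.8750 = -0.036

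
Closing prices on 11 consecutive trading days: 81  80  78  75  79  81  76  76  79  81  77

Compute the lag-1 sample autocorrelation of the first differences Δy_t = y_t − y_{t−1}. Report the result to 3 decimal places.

First differences Δy: -1, -2, -3, 4, 2, -5, 0, 3, 2, -4
Mean of differences = -0.4000
Numerator Σ(Δy_t−Δȳ)(Δy_{t+1}−Δȳ) = -7.7600
Denominator Σ(Δy_t−Δȳ)² = 86.4000
r_1(Δy) = -7.7600 / 86.4000 = -0.090

-0.090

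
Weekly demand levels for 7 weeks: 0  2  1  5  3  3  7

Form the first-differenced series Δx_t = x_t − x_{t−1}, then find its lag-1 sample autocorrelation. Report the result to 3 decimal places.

-0.503

First differences Δx: 2, -1, 4, -2, 0, 4
Mean of differences = 1.1667
Numerator Σ(Δx_t−Δx̄)(Δx_{t+1}−Δx̄) = -16.5278
Denominator Σ(Δx_t−Δx̄)² = 32.8333
r_1(Δx) = -16.5278 / 32.8333 = -0.503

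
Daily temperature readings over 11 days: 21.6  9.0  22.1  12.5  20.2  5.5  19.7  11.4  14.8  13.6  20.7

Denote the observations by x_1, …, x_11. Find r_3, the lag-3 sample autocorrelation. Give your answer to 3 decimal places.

Mean x̄ = (21.6 + 9.0 + 22.1 + 12.5 + 20.2 + 5.5 + 19.7 + 11.4 + 14.8 + 13.6 + 20.7)/11 = 15.5545
Numerator Σ_{t=1}^{8}(x_t−x̄)(x_{t+3}−x̄) = -168.5817
Denominator Σ(x_t−x̄)² = 319.6673
r_3 = -168.5817 / 319.6673 = -0.527

-0.527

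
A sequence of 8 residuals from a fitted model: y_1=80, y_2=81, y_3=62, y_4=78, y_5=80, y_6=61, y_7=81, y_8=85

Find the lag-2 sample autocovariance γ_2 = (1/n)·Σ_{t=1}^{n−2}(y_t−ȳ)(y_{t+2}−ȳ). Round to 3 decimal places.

-30.875

Mean ȳ = (80 + 81 + 62 + 78 + 80 + 61 + 81 + 85)/8 = 76.0000
Σ_{t=1}^{6}(y_t−ȳ)(y_{t+2}−ȳ) = -247.0000
γ_2 = -247.0000 / 8 = -30.875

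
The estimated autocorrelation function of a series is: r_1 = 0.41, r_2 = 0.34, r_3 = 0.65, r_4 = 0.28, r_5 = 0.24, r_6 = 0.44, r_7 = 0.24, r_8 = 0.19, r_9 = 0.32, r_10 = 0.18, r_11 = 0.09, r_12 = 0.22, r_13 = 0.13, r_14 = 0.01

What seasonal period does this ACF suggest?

3

The largest autocorrelation is r_3 = 0.65, with a weaker echo at lag 6 (0.44); the remaining lags stay at or below 0.41. The elevated value at lag 1 (0.41), dropping to 0.34 at lag 2, reflects decaying short-term dependence rather than seasonality.
The dominant spike at lag 3 indicates a seasonal period of 3.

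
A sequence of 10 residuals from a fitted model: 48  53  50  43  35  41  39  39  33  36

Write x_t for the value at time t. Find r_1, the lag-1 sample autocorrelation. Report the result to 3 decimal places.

Mean x̄ = (48 + 53 + 50 + 43 + 35 + 41 + 39 + 39 + 33 + 36)/10 = 41.7000
Numerator Σ_{t=1}^{9}(x_t−x̄)(x_{t+1}−x̄) = 254.0100
Denominator Σ(x_t−x̄)² = 406.1000
r_1 = 254.0100 / 406.1000 = 0.625

0.625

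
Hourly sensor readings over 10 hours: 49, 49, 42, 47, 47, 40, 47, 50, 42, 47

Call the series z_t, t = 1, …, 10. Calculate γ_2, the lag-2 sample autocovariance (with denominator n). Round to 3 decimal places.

-4.200

Mean z̄ = (49 + 49 + 42 + 47 + 47 + 40 + 47 + 50 + 42 + 47)/10 = 46.0000
Σ_{t=1}^{8}(z_t−z̄)(z_{t+2}−z̄) = -42.0000
γ_2 = -42.0000 / 10 = -4.200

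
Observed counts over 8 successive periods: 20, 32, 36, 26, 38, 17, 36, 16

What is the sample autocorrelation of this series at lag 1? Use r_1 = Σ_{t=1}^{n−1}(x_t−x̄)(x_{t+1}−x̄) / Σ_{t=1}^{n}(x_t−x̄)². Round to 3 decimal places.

Mean x̄ = (20 + 32 + 36 + 26 + 38 + 17 + 36 + 16)/8 = 27.6250
Deviations from mean: -7.6250, 4.3750, 8.3750, -1.6250, 10.3750, -10.6250, 8.3750, -11.6250
Σ(x_t−x̄)(x_{t+1}−x̄) = (-33.3594) + (36.6406) + (-13.6094) + (-16.8594) + (-110.2344) + (-88.9844) + (-97.3594) = -323.7656
Denominator Σ(x_t−x̄)² = 575.8750
r_1 = -323.7656 / 575.8750 = -0.562

-0.562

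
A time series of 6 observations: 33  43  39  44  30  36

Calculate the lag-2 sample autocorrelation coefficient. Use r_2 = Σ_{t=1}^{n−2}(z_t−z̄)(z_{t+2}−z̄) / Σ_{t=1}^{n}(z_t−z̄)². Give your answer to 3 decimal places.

Mean z̄ = (33 + 43 + 39 + 44 + 30 + 36)/6 = 37.5000
Deviations from mean: -4.5000, 5.5000, 1.5000, 6.5000, -7.5000, -1.5000
Σ(z_t−z̄)(z_{t+2}−z̄) = (-6.7500) + (35.7500) + (-11.2500) + (-9.7500) = 8.0000
Denominator Σ(z_t−z̄)² = 153.5000
r_2 = 8.0000 / 153.5000 = 0.052

0.052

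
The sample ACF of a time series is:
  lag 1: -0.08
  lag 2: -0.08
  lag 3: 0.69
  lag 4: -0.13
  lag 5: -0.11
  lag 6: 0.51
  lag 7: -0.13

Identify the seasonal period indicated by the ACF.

3

The largest autocorrelation is r_3 = 0.69, with a weaker echo at lag 6 (0.51); the remaining lags stay at or below -0.08.
The dominant spike at lag 3 indicates a seasonal period of 3.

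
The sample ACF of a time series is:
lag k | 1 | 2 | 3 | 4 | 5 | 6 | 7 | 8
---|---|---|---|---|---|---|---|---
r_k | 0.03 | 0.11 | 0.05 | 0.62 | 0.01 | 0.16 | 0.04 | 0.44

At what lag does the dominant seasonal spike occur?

The largest autocorrelation is r_4 = 0.62, with a weaker echo at lag 8 (0.44); the remaining lags stay at or below 0.16.
The dominant spike at lag 4 indicates a seasonal period of 4.

4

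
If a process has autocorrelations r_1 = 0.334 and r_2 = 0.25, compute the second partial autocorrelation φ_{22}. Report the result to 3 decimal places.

0.156

φ_{22} = (r_2 − r_1²) / (1 − r_1²)
r_1² = (0.334)² = 0.111556
Numerator = 0.25 − 0.1116 = 0.1384; denominator = 1 − 0.1116 = 0.8884
φ_{22} = 0.1384 / 0.8884 = 0.156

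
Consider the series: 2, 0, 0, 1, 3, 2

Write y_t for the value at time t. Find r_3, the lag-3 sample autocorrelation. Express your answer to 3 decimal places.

Mean ȳ = (2 + 0 + 0 + 1 + 3 + 2)/6 = 1.3333
Deviations from mean: 0.6667, -1.3333, -1.3333, -0.3333, 1.6667, 0.6667
Σ(y_t−ȳ)(y_{t+3}−ȳ) = (-0.2222) + (-2.2222) + (-0.8889) = -3.3333
Denominator Σ(y_t−ȳ)² = 7.3333
r_3 = -3.3333 / 7.3333 = -0.455

-0.455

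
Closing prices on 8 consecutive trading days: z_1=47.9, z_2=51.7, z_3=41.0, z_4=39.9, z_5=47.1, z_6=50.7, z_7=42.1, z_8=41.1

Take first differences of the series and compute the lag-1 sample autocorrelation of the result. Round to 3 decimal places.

First differences Δz: 3.8, -10.7, -1.1, 7.2, 3.6, -8.6, -1.0
Mean of differences = -0.9714
Numerator Σ(Δz_t−Δz̄)(Δz_{t+1}−Δz̄) = -43.5194
Denominator Σ(Δz_t−Δz̄)² = 263.2943
r_1(Δz) = -43.5194 / 263.2943 = -0.165

-0.165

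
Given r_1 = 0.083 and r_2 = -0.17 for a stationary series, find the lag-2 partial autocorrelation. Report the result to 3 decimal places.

-0.178

φ_{22} = (r_2 − r_1²) / (1 − r_1²)
r_1² = (0.083)² = 0.006889
Numerator = -0.17 − 0.0069 = -0.1769; denominator = 1 − 0.0069 = 0.9931
φ_{22} = -0.1769 / 0.9931 = -0.178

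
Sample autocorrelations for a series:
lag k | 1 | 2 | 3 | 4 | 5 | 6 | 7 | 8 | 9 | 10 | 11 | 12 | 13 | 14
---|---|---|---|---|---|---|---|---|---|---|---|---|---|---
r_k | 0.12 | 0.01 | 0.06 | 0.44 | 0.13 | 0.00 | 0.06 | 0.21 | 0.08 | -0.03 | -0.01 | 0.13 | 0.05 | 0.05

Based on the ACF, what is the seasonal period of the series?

The largest autocorrelation is r_4 = 0.44, with a weaker echo at lag 8 (0.21); the remaining lags stay at or below 0.13.
The dominant spike at lag 4 indicates a seasonal period of 4.

4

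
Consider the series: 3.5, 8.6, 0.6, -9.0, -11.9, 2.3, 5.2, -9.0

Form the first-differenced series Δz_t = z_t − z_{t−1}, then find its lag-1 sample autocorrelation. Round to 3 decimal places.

0.023

First differences Δz: 5.1, -8.0, -9.6, -2.9, 14.2, 2.9, -14.2
Mean of differences = -1.7857
Numerator Σ(Δz_t−Δz̄)(Δz_{t+1}−Δz̄) = 13.3998
Denominator Σ(Δz_t−Δz̄)² = 579.9486
r_1(Δz) = 13.3998 / 579.9486 = 0.023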